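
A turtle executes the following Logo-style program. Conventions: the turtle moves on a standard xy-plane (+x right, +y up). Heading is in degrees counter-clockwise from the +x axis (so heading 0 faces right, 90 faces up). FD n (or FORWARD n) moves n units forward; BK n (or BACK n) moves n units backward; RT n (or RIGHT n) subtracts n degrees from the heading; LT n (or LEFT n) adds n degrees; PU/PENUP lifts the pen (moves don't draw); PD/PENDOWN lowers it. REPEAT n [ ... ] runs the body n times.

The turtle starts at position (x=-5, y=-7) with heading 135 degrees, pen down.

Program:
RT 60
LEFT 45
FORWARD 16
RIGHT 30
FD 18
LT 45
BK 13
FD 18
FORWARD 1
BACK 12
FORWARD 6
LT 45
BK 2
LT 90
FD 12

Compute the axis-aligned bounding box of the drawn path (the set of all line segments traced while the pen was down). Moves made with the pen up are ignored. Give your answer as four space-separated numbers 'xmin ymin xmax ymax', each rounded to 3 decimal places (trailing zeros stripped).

Answer: -17.243 -7 -3.808 29.099

Derivation:
Executing turtle program step by step:
Start: pos=(-5,-7), heading=135, pen down
RT 60: heading 135 -> 75
LT 45: heading 75 -> 120
FD 16: (-5,-7) -> (-13,6.856) [heading=120, draw]
RT 30: heading 120 -> 90
FD 18: (-13,6.856) -> (-13,24.856) [heading=90, draw]
LT 45: heading 90 -> 135
BK 13: (-13,24.856) -> (-3.808,15.664) [heading=135, draw]
FD 18: (-3.808,15.664) -> (-16.536,28.392) [heading=135, draw]
FD 1: (-16.536,28.392) -> (-17.243,29.099) [heading=135, draw]
BK 12: (-17.243,29.099) -> (-8.757,20.614) [heading=135, draw]
FD 6: (-8.757,20.614) -> (-13,24.856) [heading=135, draw]
LT 45: heading 135 -> 180
BK 2: (-13,24.856) -> (-11,24.856) [heading=180, draw]
LT 90: heading 180 -> 270
FD 12: (-11,24.856) -> (-11,12.856) [heading=270, draw]
Final: pos=(-11,12.856), heading=270, 9 segment(s) drawn

Segment endpoints: x in {-17.243, -16.536, -13, -13, -13, -11, -11, -8.757, -5, -3.808}, y in {-7, 6.856, 12.856, 15.664, 20.614, 24.856, 28.392, 29.099}
xmin=-17.243, ymin=-7, xmax=-3.808, ymax=29.099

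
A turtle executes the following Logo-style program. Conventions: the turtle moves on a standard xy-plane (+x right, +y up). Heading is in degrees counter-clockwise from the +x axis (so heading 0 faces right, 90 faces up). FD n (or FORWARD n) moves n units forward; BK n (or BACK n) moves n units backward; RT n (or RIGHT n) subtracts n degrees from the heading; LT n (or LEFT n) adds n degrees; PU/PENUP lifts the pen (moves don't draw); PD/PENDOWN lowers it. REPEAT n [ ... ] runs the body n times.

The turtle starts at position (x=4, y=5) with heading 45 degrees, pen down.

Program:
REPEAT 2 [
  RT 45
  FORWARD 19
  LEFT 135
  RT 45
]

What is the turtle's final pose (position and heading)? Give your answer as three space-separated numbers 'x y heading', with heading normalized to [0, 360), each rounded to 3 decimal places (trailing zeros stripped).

Answer: 36.435 18.435 135

Derivation:
Executing turtle program step by step:
Start: pos=(4,5), heading=45, pen down
REPEAT 2 [
  -- iteration 1/2 --
  RT 45: heading 45 -> 0
  FD 19: (4,5) -> (23,5) [heading=0, draw]
  LT 135: heading 0 -> 135
  RT 45: heading 135 -> 90
  -- iteration 2/2 --
  RT 45: heading 90 -> 45
  FD 19: (23,5) -> (36.435,18.435) [heading=45, draw]
  LT 135: heading 45 -> 180
  RT 45: heading 180 -> 135
]
Final: pos=(36.435,18.435), heading=135, 2 segment(s) drawn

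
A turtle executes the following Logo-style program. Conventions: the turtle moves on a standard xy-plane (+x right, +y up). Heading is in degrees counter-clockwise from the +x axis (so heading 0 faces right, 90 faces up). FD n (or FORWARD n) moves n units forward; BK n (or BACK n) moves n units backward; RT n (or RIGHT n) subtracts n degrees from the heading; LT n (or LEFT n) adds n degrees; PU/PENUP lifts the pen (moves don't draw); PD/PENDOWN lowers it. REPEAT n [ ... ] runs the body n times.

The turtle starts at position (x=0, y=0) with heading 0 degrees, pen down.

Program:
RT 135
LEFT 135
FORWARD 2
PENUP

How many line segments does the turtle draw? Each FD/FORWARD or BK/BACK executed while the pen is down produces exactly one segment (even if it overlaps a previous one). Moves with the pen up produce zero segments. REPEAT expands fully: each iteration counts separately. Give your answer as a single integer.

Executing turtle program step by step:
Start: pos=(0,0), heading=0, pen down
RT 135: heading 0 -> 225
LT 135: heading 225 -> 0
FD 2: (0,0) -> (2,0) [heading=0, draw]
PU: pen up
Final: pos=(2,0), heading=0, 1 segment(s) drawn
Segments drawn: 1

Answer: 1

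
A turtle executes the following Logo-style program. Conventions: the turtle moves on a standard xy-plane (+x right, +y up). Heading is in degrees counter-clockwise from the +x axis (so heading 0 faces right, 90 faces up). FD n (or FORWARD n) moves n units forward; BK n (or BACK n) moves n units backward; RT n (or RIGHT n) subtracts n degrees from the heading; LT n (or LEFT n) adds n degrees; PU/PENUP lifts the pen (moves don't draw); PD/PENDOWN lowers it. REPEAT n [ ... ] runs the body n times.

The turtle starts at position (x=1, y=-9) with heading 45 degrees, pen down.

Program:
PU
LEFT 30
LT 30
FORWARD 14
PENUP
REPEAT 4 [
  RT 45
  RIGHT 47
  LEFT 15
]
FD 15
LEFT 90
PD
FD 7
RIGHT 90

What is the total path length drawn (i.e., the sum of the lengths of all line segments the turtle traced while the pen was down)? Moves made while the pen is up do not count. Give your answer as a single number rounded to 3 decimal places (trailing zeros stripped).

Answer: 7

Derivation:
Executing turtle program step by step:
Start: pos=(1,-9), heading=45, pen down
PU: pen up
LT 30: heading 45 -> 75
LT 30: heading 75 -> 105
FD 14: (1,-9) -> (-2.623,4.523) [heading=105, move]
PU: pen up
REPEAT 4 [
  -- iteration 1/4 --
  RT 45: heading 105 -> 60
  RT 47: heading 60 -> 13
  LT 15: heading 13 -> 28
  -- iteration 2/4 --
  RT 45: heading 28 -> 343
  RT 47: heading 343 -> 296
  LT 15: heading 296 -> 311
  -- iteration 3/4 --
  RT 45: heading 311 -> 266
  RT 47: heading 266 -> 219
  LT 15: heading 219 -> 234
  -- iteration 4/4 --
  RT 45: heading 234 -> 189
  RT 47: heading 189 -> 142
  LT 15: heading 142 -> 157
]
FD 15: (-2.623,4.523) -> (-16.431,10.384) [heading=157, move]
LT 90: heading 157 -> 247
PD: pen down
FD 7: (-16.431,10.384) -> (-19.166,3.94) [heading=247, draw]
RT 90: heading 247 -> 157
Final: pos=(-19.166,3.94), heading=157, 1 segment(s) drawn

Segment lengths:
  seg 1: (-16.431,10.384) -> (-19.166,3.94), length = 7
Total = 7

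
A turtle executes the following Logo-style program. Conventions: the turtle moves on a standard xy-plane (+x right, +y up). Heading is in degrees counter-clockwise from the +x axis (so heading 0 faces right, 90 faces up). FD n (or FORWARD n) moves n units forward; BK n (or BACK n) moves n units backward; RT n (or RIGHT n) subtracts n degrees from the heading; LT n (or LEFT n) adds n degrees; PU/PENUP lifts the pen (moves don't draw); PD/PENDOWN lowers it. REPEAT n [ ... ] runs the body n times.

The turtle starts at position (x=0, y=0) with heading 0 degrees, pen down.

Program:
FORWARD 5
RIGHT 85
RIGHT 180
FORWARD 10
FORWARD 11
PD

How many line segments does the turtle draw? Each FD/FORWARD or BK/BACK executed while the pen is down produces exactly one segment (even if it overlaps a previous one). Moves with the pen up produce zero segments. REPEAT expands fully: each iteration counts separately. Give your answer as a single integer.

Answer: 3

Derivation:
Executing turtle program step by step:
Start: pos=(0,0), heading=0, pen down
FD 5: (0,0) -> (5,0) [heading=0, draw]
RT 85: heading 0 -> 275
RT 180: heading 275 -> 95
FD 10: (5,0) -> (4.128,9.962) [heading=95, draw]
FD 11: (4.128,9.962) -> (3.17,20.92) [heading=95, draw]
PD: pen down
Final: pos=(3.17,20.92), heading=95, 3 segment(s) drawn
Segments drawn: 3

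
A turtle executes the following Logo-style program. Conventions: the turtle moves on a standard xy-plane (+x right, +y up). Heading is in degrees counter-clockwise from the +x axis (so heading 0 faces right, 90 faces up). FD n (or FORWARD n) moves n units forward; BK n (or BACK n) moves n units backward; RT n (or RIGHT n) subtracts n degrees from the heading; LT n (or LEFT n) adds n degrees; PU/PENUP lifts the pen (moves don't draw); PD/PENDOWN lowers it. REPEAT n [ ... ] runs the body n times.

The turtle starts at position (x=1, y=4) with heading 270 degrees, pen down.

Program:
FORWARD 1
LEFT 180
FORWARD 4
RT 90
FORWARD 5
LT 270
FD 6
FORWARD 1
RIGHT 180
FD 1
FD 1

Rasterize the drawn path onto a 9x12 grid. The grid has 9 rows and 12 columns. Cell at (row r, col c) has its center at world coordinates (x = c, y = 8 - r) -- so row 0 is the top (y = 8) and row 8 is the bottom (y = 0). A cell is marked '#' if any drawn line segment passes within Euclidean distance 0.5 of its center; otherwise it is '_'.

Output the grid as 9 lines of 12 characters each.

Segment 0: (1,4) -> (1,3)
Segment 1: (1,3) -> (1,7)
Segment 2: (1,7) -> (6,7)
Segment 3: (6,7) -> (6,1)
Segment 4: (6,1) -> (6,-0)
Segment 5: (6,-0) -> (6,1)
Segment 6: (6,1) -> (6,2)

Answer: ____________
_######_____
_#____#_____
_#____#_____
_#____#_____
_#____#_____
______#_____
______#_____
______#_____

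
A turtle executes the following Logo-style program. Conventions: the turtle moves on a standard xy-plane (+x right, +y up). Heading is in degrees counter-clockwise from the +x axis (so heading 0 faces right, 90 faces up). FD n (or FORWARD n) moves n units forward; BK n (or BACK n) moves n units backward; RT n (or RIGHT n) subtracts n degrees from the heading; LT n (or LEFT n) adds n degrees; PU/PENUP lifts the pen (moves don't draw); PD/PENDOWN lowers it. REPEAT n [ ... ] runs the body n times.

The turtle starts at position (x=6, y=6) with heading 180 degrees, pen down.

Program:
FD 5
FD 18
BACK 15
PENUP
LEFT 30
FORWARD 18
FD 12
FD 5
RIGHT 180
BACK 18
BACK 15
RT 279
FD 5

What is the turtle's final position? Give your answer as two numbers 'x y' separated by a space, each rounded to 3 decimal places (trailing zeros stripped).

Executing turtle program step by step:
Start: pos=(6,6), heading=180, pen down
FD 5: (6,6) -> (1,6) [heading=180, draw]
FD 18: (1,6) -> (-17,6) [heading=180, draw]
BK 15: (-17,6) -> (-2,6) [heading=180, draw]
PU: pen up
LT 30: heading 180 -> 210
FD 18: (-2,6) -> (-17.588,-3) [heading=210, move]
FD 12: (-17.588,-3) -> (-27.981,-9) [heading=210, move]
FD 5: (-27.981,-9) -> (-32.311,-11.5) [heading=210, move]
RT 180: heading 210 -> 30
BK 18: (-32.311,-11.5) -> (-47.899,-20.5) [heading=30, move]
BK 15: (-47.899,-20.5) -> (-60.89,-28) [heading=30, move]
RT 279: heading 30 -> 111
FD 5: (-60.89,-28) -> (-62.682,-23.332) [heading=111, move]
Final: pos=(-62.682,-23.332), heading=111, 3 segment(s) drawn

Answer: -62.682 -23.332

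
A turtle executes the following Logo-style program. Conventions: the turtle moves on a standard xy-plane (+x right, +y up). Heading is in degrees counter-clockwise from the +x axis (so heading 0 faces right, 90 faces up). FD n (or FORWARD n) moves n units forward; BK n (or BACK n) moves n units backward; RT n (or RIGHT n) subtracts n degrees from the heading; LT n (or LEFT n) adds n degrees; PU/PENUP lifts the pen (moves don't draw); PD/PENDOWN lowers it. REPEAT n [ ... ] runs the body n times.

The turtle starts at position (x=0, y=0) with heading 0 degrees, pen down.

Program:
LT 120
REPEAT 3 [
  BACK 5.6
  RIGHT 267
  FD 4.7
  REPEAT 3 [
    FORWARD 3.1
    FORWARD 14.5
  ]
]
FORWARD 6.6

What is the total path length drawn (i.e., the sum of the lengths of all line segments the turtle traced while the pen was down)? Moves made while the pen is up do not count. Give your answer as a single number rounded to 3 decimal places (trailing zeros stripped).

Answer: 195.9

Derivation:
Executing turtle program step by step:
Start: pos=(0,0), heading=0, pen down
LT 120: heading 0 -> 120
REPEAT 3 [
  -- iteration 1/3 --
  BK 5.6: (0,0) -> (2.8,-4.85) [heading=120, draw]
  RT 267: heading 120 -> 213
  FD 4.7: (2.8,-4.85) -> (-1.142,-7.41) [heading=213, draw]
  REPEAT 3 [
    -- iteration 1/3 --
    FD 3.1: (-1.142,-7.41) -> (-3.742,-9.098) [heading=213, draw]
    FD 14.5: (-3.742,-9.098) -> (-15.902,-16.995) [heading=213, draw]
    -- iteration 2/3 --
    FD 3.1: (-15.902,-16.995) -> (-18.502,-18.684) [heading=213, draw]
    FD 14.5: (-18.502,-18.684) -> (-30.663,-26.581) [heading=213, draw]
    -- iteration 3/3 --
    FD 3.1: (-30.663,-26.581) -> (-33.263,-28.269) [heading=213, draw]
    FD 14.5: (-33.263,-28.269) -> (-45.424,-36.166) [heading=213, draw]
  ]
  -- iteration 2/3 --
  BK 5.6: (-45.424,-36.166) -> (-40.727,-33.117) [heading=213, draw]
  RT 267: heading 213 -> 306
  FD 4.7: (-40.727,-33.117) -> (-37.964,-36.919) [heading=306, draw]
  REPEAT 3 [
    -- iteration 1/3 --
    FD 3.1: (-37.964,-36.919) -> (-36.142,-39.427) [heading=306, draw]
    FD 14.5: (-36.142,-39.427) -> (-27.619,-51.158) [heading=306, draw]
    -- iteration 2/3 --
    FD 3.1: (-27.619,-51.158) -> (-25.797,-53.666) [heading=306, draw]
    FD 14.5: (-25.797,-53.666) -> (-17.274,-65.396) [heading=306, draw]
    -- iteration 3/3 --
    FD 3.1: (-17.274,-65.396) -> (-15.452,-67.904) [heading=306, draw]
    FD 14.5: (-15.452,-67.904) -> (-6.929,-79.635) [heading=306, draw]
  ]
  -- iteration 3/3 --
  BK 5.6: (-6.929,-79.635) -> (-10.221,-75.104) [heading=306, draw]
  RT 267: heading 306 -> 39
  FD 4.7: (-10.221,-75.104) -> (-6.568,-72.147) [heading=39, draw]
  REPEAT 3 [
    -- iteration 1/3 --
    FD 3.1: (-6.568,-72.147) -> (-4.159,-70.196) [heading=39, draw]
    FD 14.5: (-4.159,-70.196) -> (7.109,-61.071) [heading=39, draw]
    -- iteration 2/3 --
    FD 3.1: (7.109,-61.071) -> (9.519,-59.12) [heading=39, draw]
    FD 14.5: (9.519,-59.12) -> (20.787,-49.995) [heading=39, draw]
    -- iteration 3/3 --
    FD 3.1: (20.787,-49.995) -> (23.196,-48.044) [heading=39, draw]
    FD 14.5: (23.196,-48.044) -> (34.465,-38.919) [heading=39, draw]
  ]
]
FD 6.6: (34.465,-38.919) -> (39.594,-34.765) [heading=39, draw]
Final: pos=(39.594,-34.765), heading=39, 25 segment(s) drawn

Segment lengths:
  seg 1: (0,0) -> (2.8,-4.85), length = 5.6
  seg 2: (2.8,-4.85) -> (-1.142,-7.41), length = 4.7
  seg 3: (-1.142,-7.41) -> (-3.742,-9.098), length = 3.1
  seg 4: (-3.742,-9.098) -> (-15.902,-16.995), length = 14.5
  seg 5: (-15.902,-16.995) -> (-18.502,-18.684), length = 3.1
  seg 6: (-18.502,-18.684) -> (-30.663,-26.581), length = 14.5
  seg 7: (-30.663,-26.581) -> (-33.263,-28.269), length = 3.1
  seg 8: (-33.263,-28.269) -> (-45.424,-36.166), length = 14.5
  seg 9: (-45.424,-36.166) -> (-40.727,-33.117), length = 5.6
  seg 10: (-40.727,-33.117) -> (-37.964,-36.919), length = 4.7
  seg 11: (-37.964,-36.919) -> (-36.142,-39.427), length = 3.1
  seg 12: (-36.142,-39.427) -> (-27.619,-51.158), length = 14.5
  seg 13: (-27.619,-51.158) -> (-25.797,-53.666), length = 3.1
  seg 14: (-25.797,-53.666) -> (-17.274,-65.396), length = 14.5
  seg 15: (-17.274,-65.396) -> (-15.452,-67.904), length = 3.1
  seg 16: (-15.452,-67.904) -> (-6.929,-79.635), length = 14.5
  seg 17: (-6.929,-79.635) -> (-10.221,-75.104), length = 5.6
  seg 18: (-10.221,-75.104) -> (-6.568,-72.147), length = 4.7
  seg 19: (-6.568,-72.147) -> (-4.159,-70.196), length = 3.1
  seg 20: (-4.159,-70.196) -> (7.109,-61.071), length = 14.5
  seg 21: (7.109,-61.071) -> (9.519,-59.12), length = 3.1
  seg 22: (9.519,-59.12) -> (20.787,-49.995), length = 14.5
  seg 23: (20.787,-49.995) -> (23.196,-48.044), length = 3.1
  seg 24: (23.196,-48.044) -> (34.465,-38.919), length = 14.5
  seg 25: (34.465,-38.919) -> (39.594,-34.765), length = 6.6
Total = 195.9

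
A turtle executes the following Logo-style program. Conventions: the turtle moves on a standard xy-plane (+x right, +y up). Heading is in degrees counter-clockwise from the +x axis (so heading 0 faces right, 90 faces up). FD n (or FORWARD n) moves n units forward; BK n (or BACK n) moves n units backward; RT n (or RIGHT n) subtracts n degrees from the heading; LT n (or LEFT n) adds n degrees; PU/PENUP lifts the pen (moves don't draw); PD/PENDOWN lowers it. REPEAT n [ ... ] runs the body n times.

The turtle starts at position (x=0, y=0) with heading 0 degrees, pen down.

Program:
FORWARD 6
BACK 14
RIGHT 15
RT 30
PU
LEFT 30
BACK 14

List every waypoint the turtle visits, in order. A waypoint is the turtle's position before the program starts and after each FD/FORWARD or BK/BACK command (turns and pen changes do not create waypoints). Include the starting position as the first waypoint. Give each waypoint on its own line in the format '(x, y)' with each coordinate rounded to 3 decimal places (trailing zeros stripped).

Answer: (0, 0)
(6, 0)
(-8, 0)
(-21.523, 3.623)

Derivation:
Executing turtle program step by step:
Start: pos=(0,0), heading=0, pen down
FD 6: (0,0) -> (6,0) [heading=0, draw]
BK 14: (6,0) -> (-8,0) [heading=0, draw]
RT 15: heading 0 -> 345
RT 30: heading 345 -> 315
PU: pen up
LT 30: heading 315 -> 345
BK 14: (-8,0) -> (-21.523,3.623) [heading=345, move]
Final: pos=(-21.523,3.623), heading=345, 2 segment(s) drawn
Waypoints (4 total):
(0, 0)
(6, 0)
(-8, 0)
(-21.523, 3.623)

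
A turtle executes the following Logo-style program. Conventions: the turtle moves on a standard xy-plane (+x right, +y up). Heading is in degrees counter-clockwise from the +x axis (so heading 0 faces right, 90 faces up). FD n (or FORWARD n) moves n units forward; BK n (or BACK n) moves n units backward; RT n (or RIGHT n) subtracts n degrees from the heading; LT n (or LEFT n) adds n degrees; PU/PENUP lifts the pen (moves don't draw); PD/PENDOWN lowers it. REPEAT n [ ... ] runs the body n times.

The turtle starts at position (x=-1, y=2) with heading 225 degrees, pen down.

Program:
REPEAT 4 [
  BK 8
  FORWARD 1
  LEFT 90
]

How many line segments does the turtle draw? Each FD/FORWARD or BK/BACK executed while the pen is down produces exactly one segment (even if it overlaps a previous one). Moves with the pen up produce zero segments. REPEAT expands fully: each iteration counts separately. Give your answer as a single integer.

Answer: 8

Derivation:
Executing turtle program step by step:
Start: pos=(-1,2), heading=225, pen down
REPEAT 4 [
  -- iteration 1/4 --
  BK 8: (-1,2) -> (4.657,7.657) [heading=225, draw]
  FD 1: (4.657,7.657) -> (3.95,6.95) [heading=225, draw]
  LT 90: heading 225 -> 315
  -- iteration 2/4 --
  BK 8: (3.95,6.95) -> (-1.707,12.607) [heading=315, draw]
  FD 1: (-1.707,12.607) -> (-1,11.899) [heading=315, draw]
  LT 90: heading 315 -> 45
  -- iteration 3/4 --
  BK 8: (-1,11.899) -> (-6.657,6.243) [heading=45, draw]
  FD 1: (-6.657,6.243) -> (-5.95,6.95) [heading=45, draw]
  LT 90: heading 45 -> 135
  -- iteration 4/4 --
  BK 8: (-5.95,6.95) -> (-0.293,1.293) [heading=135, draw]
  FD 1: (-0.293,1.293) -> (-1,2) [heading=135, draw]
  LT 90: heading 135 -> 225
]
Final: pos=(-1,2), heading=225, 8 segment(s) drawn
Segments drawn: 8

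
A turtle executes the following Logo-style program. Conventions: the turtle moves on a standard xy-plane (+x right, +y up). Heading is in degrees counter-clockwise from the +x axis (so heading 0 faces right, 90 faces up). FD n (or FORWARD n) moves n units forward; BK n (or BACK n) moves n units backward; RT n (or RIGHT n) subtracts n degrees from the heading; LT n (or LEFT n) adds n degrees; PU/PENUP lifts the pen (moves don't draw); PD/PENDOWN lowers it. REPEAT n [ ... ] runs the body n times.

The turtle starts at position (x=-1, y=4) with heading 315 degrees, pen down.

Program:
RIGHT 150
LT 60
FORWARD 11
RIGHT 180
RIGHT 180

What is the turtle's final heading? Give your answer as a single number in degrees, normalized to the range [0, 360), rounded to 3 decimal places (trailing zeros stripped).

Answer: 225

Derivation:
Executing turtle program step by step:
Start: pos=(-1,4), heading=315, pen down
RT 150: heading 315 -> 165
LT 60: heading 165 -> 225
FD 11: (-1,4) -> (-8.778,-3.778) [heading=225, draw]
RT 180: heading 225 -> 45
RT 180: heading 45 -> 225
Final: pos=(-8.778,-3.778), heading=225, 1 segment(s) drawn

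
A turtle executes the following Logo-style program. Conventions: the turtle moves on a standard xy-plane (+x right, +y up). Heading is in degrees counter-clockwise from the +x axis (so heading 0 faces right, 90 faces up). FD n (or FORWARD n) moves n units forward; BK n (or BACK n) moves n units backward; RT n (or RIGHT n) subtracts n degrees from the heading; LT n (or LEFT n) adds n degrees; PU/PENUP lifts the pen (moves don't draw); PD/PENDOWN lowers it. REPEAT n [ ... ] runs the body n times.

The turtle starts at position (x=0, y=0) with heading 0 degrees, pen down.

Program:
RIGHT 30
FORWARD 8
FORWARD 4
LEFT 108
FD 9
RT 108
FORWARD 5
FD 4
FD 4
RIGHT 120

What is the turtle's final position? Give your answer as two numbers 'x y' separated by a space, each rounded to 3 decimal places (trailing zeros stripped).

Executing turtle program step by step:
Start: pos=(0,0), heading=0, pen down
RT 30: heading 0 -> 330
FD 8: (0,0) -> (6.928,-4) [heading=330, draw]
FD 4: (6.928,-4) -> (10.392,-6) [heading=330, draw]
LT 108: heading 330 -> 78
FD 9: (10.392,-6) -> (12.264,2.803) [heading=78, draw]
RT 108: heading 78 -> 330
FD 5: (12.264,2.803) -> (16.594,0.303) [heading=330, draw]
FD 4: (16.594,0.303) -> (20.058,-1.697) [heading=330, draw]
FD 4: (20.058,-1.697) -> (23.522,-3.697) [heading=330, draw]
RT 120: heading 330 -> 210
Final: pos=(23.522,-3.697), heading=210, 6 segment(s) drawn

Answer: 23.522 -3.697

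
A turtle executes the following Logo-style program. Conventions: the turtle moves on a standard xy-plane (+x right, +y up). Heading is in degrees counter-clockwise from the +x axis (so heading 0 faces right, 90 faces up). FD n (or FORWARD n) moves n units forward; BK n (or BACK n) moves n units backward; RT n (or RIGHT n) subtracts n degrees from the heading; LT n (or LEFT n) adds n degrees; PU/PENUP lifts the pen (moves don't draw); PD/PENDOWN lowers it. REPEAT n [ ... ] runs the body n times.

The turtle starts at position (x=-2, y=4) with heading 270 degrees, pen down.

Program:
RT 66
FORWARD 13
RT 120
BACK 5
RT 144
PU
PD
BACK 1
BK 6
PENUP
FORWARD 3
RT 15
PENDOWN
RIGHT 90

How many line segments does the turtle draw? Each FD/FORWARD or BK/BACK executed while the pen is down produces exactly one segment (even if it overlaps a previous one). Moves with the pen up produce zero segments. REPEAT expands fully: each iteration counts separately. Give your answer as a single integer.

Executing turtle program step by step:
Start: pos=(-2,4), heading=270, pen down
RT 66: heading 270 -> 204
FD 13: (-2,4) -> (-13.876,-1.288) [heading=204, draw]
RT 120: heading 204 -> 84
BK 5: (-13.876,-1.288) -> (-14.399,-6.26) [heading=84, draw]
RT 144: heading 84 -> 300
PU: pen up
PD: pen down
BK 1: (-14.399,-6.26) -> (-14.899,-5.394) [heading=300, draw]
BK 6: (-14.899,-5.394) -> (-17.899,-0.198) [heading=300, draw]
PU: pen up
FD 3: (-17.899,-0.198) -> (-16.399,-2.796) [heading=300, move]
RT 15: heading 300 -> 285
PD: pen down
RT 90: heading 285 -> 195
Final: pos=(-16.399,-2.796), heading=195, 4 segment(s) drawn
Segments drawn: 4

Answer: 4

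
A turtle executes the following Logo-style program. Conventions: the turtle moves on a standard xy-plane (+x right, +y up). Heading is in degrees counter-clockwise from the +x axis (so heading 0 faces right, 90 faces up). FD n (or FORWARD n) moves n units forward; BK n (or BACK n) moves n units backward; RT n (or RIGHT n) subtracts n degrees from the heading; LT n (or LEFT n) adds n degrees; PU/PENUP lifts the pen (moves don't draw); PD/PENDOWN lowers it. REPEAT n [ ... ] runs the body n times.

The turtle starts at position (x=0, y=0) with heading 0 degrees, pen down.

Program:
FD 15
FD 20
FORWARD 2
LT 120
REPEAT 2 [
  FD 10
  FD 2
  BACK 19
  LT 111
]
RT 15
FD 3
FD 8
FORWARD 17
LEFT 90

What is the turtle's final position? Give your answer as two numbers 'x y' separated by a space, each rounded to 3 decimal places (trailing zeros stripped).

Executing turtle program step by step:
Start: pos=(0,0), heading=0, pen down
FD 15: (0,0) -> (15,0) [heading=0, draw]
FD 20: (15,0) -> (35,0) [heading=0, draw]
FD 2: (35,0) -> (37,0) [heading=0, draw]
LT 120: heading 0 -> 120
REPEAT 2 [
  -- iteration 1/2 --
  FD 10: (37,0) -> (32,8.66) [heading=120, draw]
  FD 2: (32,8.66) -> (31,10.392) [heading=120, draw]
  BK 19: (31,10.392) -> (40.5,-6.062) [heading=120, draw]
  LT 111: heading 120 -> 231
  -- iteration 2/2 --
  FD 10: (40.5,-6.062) -> (34.207,-13.834) [heading=231, draw]
  FD 2: (34.207,-13.834) -> (32.948,-15.388) [heading=231, draw]
  BK 19: (32.948,-15.388) -> (44.905,-0.622) [heading=231, draw]
  LT 111: heading 231 -> 342
]
RT 15: heading 342 -> 327
FD 3: (44.905,-0.622) -> (47.421,-2.256) [heading=327, draw]
FD 8: (47.421,-2.256) -> (54.131,-6.613) [heading=327, draw]
FD 17: (54.131,-6.613) -> (68.388,-15.872) [heading=327, draw]
LT 90: heading 327 -> 57
Final: pos=(68.388,-15.872), heading=57, 12 segment(s) drawn

Answer: 68.388 -15.872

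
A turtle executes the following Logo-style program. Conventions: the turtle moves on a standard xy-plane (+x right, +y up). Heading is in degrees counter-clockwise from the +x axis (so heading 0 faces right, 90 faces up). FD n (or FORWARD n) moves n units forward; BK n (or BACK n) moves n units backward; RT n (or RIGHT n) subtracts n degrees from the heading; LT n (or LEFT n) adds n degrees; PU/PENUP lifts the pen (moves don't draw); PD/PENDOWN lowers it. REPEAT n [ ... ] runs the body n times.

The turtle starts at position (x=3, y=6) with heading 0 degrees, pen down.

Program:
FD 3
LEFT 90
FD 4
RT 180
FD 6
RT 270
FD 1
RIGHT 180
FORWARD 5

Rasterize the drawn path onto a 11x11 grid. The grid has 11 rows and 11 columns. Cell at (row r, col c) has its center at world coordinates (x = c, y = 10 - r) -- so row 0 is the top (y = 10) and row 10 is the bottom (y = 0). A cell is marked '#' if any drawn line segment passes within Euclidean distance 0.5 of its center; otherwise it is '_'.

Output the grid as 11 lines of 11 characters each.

Answer: ______#____
______#____
______#____
______#____
___####____
______#____
__######___
___________
___________
___________
___________

Derivation:
Segment 0: (3,6) -> (6,6)
Segment 1: (6,6) -> (6,10)
Segment 2: (6,10) -> (6,4)
Segment 3: (6,4) -> (7,4)
Segment 4: (7,4) -> (2,4)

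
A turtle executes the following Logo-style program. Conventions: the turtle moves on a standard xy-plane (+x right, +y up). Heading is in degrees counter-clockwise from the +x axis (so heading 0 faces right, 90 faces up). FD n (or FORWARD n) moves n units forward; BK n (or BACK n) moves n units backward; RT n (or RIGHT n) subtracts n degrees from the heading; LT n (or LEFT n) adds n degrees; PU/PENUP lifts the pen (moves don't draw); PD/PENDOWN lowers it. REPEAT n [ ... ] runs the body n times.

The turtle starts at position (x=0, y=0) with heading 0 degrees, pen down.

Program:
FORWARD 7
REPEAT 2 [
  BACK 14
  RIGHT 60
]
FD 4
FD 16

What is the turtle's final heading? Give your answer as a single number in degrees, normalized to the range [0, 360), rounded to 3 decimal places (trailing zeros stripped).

Executing turtle program step by step:
Start: pos=(0,0), heading=0, pen down
FD 7: (0,0) -> (7,0) [heading=0, draw]
REPEAT 2 [
  -- iteration 1/2 --
  BK 14: (7,0) -> (-7,0) [heading=0, draw]
  RT 60: heading 0 -> 300
  -- iteration 2/2 --
  BK 14: (-7,0) -> (-14,12.124) [heading=300, draw]
  RT 60: heading 300 -> 240
]
FD 4: (-14,12.124) -> (-16,8.66) [heading=240, draw]
FD 16: (-16,8.66) -> (-24,-5.196) [heading=240, draw]
Final: pos=(-24,-5.196), heading=240, 5 segment(s) drawn

Answer: 240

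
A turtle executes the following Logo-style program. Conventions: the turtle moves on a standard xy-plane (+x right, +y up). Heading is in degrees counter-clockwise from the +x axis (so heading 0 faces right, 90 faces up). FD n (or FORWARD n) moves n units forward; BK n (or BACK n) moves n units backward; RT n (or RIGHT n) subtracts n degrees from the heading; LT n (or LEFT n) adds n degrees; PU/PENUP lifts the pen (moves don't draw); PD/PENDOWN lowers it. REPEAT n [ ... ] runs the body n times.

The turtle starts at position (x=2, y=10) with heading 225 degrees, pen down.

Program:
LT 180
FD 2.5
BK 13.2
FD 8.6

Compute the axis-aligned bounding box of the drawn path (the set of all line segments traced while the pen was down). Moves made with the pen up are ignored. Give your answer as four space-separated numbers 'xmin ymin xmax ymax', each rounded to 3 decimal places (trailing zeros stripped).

Answer: -5.566 2.434 3.768 11.768

Derivation:
Executing turtle program step by step:
Start: pos=(2,10), heading=225, pen down
LT 180: heading 225 -> 45
FD 2.5: (2,10) -> (3.768,11.768) [heading=45, draw]
BK 13.2: (3.768,11.768) -> (-5.566,2.434) [heading=45, draw]
FD 8.6: (-5.566,2.434) -> (0.515,8.515) [heading=45, draw]
Final: pos=(0.515,8.515), heading=45, 3 segment(s) drawn

Segment endpoints: x in {-5.566, 0.515, 2, 3.768}, y in {2.434, 8.515, 10, 11.768}
xmin=-5.566, ymin=2.434, xmax=3.768, ymax=11.768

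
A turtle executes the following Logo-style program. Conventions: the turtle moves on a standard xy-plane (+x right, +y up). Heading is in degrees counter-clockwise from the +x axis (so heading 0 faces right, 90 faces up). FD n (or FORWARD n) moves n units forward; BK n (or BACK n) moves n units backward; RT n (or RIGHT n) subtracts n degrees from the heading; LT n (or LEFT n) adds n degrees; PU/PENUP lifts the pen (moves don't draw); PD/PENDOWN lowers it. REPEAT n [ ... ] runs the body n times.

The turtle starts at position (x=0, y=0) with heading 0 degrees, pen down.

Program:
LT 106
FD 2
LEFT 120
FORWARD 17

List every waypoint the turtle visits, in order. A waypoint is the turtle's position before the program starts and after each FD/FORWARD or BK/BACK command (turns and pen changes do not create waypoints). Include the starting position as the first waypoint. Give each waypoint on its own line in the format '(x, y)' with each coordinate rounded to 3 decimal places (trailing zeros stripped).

Answer: (0, 0)
(-0.551, 1.923)
(-12.36, -10.306)

Derivation:
Executing turtle program step by step:
Start: pos=(0,0), heading=0, pen down
LT 106: heading 0 -> 106
FD 2: (0,0) -> (-0.551,1.923) [heading=106, draw]
LT 120: heading 106 -> 226
FD 17: (-0.551,1.923) -> (-12.36,-10.306) [heading=226, draw]
Final: pos=(-12.36,-10.306), heading=226, 2 segment(s) drawn
Waypoints (3 total):
(0, 0)
(-0.551, 1.923)
(-12.36, -10.306)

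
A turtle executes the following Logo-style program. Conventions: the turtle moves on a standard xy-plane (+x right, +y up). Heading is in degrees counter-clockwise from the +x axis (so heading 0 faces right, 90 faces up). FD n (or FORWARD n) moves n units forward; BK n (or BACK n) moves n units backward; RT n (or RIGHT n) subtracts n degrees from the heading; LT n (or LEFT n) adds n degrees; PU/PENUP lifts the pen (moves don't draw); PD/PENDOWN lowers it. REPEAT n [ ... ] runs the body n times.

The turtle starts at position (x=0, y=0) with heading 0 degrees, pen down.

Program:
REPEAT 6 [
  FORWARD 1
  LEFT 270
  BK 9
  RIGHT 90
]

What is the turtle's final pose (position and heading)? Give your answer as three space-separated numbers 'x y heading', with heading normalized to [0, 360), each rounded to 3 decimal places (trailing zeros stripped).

Executing turtle program step by step:
Start: pos=(0,0), heading=0, pen down
REPEAT 6 [
  -- iteration 1/6 --
  FD 1: (0,0) -> (1,0) [heading=0, draw]
  LT 270: heading 0 -> 270
  BK 9: (1,0) -> (1,9) [heading=270, draw]
  RT 90: heading 270 -> 180
  -- iteration 2/6 --
  FD 1: (1,9) -> (0,9) [heading=180, draw]
  LT 270: heading 180 -> 90
  BK 9: (0,9) -> (0,0) [heading=90, draw]
  RT 90: heading 90 -> 0
  -- iteration 3/6 --
  FD 1: (0,0) -> (1,0) [heading=0, draw]
  LT 270: heading 0 -> 270
  BK 9: (1,0) -> (1,9) [heading=270, draw]
  RT 90: heading 270 -> 180
  -- iteration 4/6 --
  FD 1: (1,9) -> (0,9) [heading=180, draw]
  LT 270: heading 180 -> 90
  BK 9: (0,9) -> (0,0) [heading=90, draw]
  RT 90: heading 90 -> 0
  -- iteration 5/6 --
  FD 1: (0,0) -> (1,0) [heading=0, draw]
  LT 270: heading 0 -> 270
  BK 9: (1,0) -> (1,9) [heading=270, draw]
  RT 90: heading 270 -> 180
  -- iteration 6/6 --
  FD 1: (1,9) -> (0,9) [heading=180, draw]
  LT 270: heading 180 -> 90
  BK 9: (0,9) -> (0,0) [heading=90, draw]
  RT 90: heading 90 -> 0
]
Final: pos=(0,0), heading=0, 12 segment(s) drawn

Answer: 0 0 0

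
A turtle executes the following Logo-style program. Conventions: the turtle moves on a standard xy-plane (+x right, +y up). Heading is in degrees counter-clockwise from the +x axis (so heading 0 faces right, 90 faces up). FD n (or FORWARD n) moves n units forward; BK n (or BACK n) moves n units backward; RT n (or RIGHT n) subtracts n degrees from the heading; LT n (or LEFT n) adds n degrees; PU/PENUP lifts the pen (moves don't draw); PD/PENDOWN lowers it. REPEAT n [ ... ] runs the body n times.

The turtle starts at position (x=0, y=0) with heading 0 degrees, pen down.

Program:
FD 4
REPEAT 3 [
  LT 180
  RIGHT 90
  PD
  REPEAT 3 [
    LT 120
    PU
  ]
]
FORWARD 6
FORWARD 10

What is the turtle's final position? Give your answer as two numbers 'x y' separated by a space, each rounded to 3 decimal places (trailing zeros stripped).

Answer: 4 -16

Derivation:
Executing turtle program step by step:
Start: pos=(0,0), heading=0, pen down
FD 4: (0,0) -> (4,0) [heading=0, draw]
REPEAT 3 [
  -- iteration 1/3 --
  LT 180: heading 0 -> 180
  RT 90: heading 180 -> 90
  PD: pen down
  REPEAT 3 [
    -- iteration 1/3 --
    LT 120: heading 90 -> 210
    PU: pen up
    -- iteration 2/3 --
    LT 120: heading 210 -> 330
    PU: pen up
    -- iteration 3/3 --
    LT 120: heading 330 -> 90
    PU: pen up
  ]
  -- iteration 2/3 --
  LT 180: heading 90 -> 270
  RT 90: heading 270 -> 180
  PD: pen down
  REPEAT 3 [
    -- iteration 1/3 --
    LT 120: heading 180 -> 300
    PU: pen up
    -- iteration 2/3 --
    LT 120: heading 300 -> 60
    PU: pen up
    -- iteration 3/3 --
    LT 120: heading 60 -> 180
    PU: pen up
  ]
  -- iteration 3/3 --
  LT 180: heading 180 -> 0
  RT 90: heading 0 -> 270
  PD: pen down
  REPEAT 3 [
    -- iteration 1/3 --
    LT 120: heading 270 -> 30
    PU: pen up
    -- iteration 2/3 --
    LT 120: heading 30 -> 150
    PU: pen up
    -- iteration 3/3 --
    LT 120: heading 150 -> 270
    PU: pen up
  ]
]
FD 6: (4,0) -> (4,-6) [heading=270, move]
FD 10: (4,-6) -> (4,-16) [heading=270, move]
Final: pos=(4,-16), heading=270, 1 segment(s) drawn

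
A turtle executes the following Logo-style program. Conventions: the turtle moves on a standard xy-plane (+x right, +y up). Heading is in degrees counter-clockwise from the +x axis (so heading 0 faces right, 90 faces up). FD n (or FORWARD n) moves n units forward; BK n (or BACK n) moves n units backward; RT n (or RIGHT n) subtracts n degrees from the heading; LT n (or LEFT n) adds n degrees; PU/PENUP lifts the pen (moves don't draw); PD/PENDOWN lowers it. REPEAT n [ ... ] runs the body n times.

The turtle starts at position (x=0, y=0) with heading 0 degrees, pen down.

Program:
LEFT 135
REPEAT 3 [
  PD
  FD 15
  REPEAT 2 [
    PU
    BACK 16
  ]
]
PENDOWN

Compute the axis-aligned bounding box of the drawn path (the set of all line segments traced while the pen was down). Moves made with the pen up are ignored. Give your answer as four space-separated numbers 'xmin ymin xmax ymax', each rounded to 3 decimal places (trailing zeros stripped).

Executing turtle program step by step:
Start: pos=(0,0), heading=0, pen down
LT 135: heading 0 -> 135
REPEAT 3 [
  -- iteration 1/3 --
  PD: pen down
  FD 15: (0,0) -> (-10.607,10.607) [heading=135, draw]
  REPEAT 2 [
    -- iteration 1/2 --
    PU: pen up
    BK 16: (-10.607,10.607) -> (0.707,-0.707) [heading=135, move]
    -- iteration 2/2 --
    PU: pen up
    BK 16: (0.707,-0.707) -> (12.021,-12.021) [heading=135, move]
  ]
  -- iteration 2/3 --
  PD: pen down
  FD 15: (12.021,-12.021) -> (1.414,-1.414) [heading=135, draw]
  REPEAT 2 [
    -- iteration 1/2 --
    PU: pen up
    BK 16: (1.414,-1.414) -> (12.728,-12.728) [heading=135, move]
    -- iteration 2/2 --
    PU: pen up
    BK 16: (12.728,-12.728) -> (24.042,-24.042) [heading=135, move]
  ]
  -- iteration 3/3 --
  PD: pen down
  FD 15: (24.042,-24.042) -> (13.435,-13.435) [heading=135, draw]
  REPEAT 2 [
    -- iteration 1/2 --
    PU: pen up
    BK 16: (13.435,-13.435) -> (24.749,-24.749) [heading=135, move]
    -- iteration 2/2 --
    PU: pen up
    BK 16: (24.749,-24.749) -> (36.062,-36.062) [heading=135, move]
  ]
]
PD: pen down
Final: pos=(36.062,-36.062), heading=135, 3 segment(s) drawn

Segment endpoints: x in {-10.607, 0, 1.414, 12.021, 13.435, 24.042}, y in {-24.042, -13.435, -12.021, -1.414, 0, 10.607}
xmin=-10.607, ymin=-24.042, xmax=24.042, ymax=10.607

Answer: -10.607 -24.042 24.042 10.607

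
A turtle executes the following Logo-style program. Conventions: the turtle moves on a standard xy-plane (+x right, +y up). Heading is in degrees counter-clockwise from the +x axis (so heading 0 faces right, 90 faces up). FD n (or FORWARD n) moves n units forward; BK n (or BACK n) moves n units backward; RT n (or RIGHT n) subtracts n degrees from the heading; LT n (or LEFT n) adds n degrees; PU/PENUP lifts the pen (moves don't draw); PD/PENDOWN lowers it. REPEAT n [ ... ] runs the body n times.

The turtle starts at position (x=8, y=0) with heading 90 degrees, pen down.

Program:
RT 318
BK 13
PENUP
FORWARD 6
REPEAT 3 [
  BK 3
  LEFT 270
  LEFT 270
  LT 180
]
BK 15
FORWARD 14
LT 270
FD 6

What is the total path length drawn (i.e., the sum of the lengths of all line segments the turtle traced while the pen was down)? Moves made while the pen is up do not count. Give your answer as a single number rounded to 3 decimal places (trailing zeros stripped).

Answer: 13

Derivation:
Executing turtle program step by step:
Start: pos=(8,0), heading=90, pen down
RT 318: heading 90 -> 132
BK 13: (8,0) -> (16.699,-9.661) [heading=132, draw]
PU: pen up
FD 6: (16.699,-9.661) -> (12.684,-5.202) [heading=132, move]
REPEAT 3 [
  -- iteration 1/3 --
  BK 3: (12.684,-5.202) -> (14.691,-7.431) [heading=132, move]
  LT 270: heading 132 -> 42
  LT 270: heading 42 -> 312
  LT 180: heading 312 -> 132
  -- iteration 2/3 --
  BK 3: (14.691,-7.431) -> (16.699,-9.661) [heading=132, move]
  LT 270: heading 132 -> 42
  LT 270: heading 42 -> 312
  LT 180: heading 312 -> 132
  -- iteration 3/3 --
  BK 3: (16.699,-9.661) -> (18.706,-11.89) [heading=132, move]
  LT 270: heading 132 -> 42
  LT 270: heading 42 -> 312
  LT 180: heading 312 -> 132
]
BK 15: (18.706,-11.89) -> (28.743,-23.037) [heading=132, move]
FD 14: (28.743,-23.037) -> (19.375,-12.633) [heading=132, move]
LT 270: heading 132 -> 42
FD 6: (19.375,-12.633) -> (23.834,-8.619) [heading=42, move]
Final: pos=(23.834,-8.619), heading=42, 1 segment(s) drawn

Segment lengths:
  seg 1: (8,0) -> (16.699,-9.661), length = 13
Total = 13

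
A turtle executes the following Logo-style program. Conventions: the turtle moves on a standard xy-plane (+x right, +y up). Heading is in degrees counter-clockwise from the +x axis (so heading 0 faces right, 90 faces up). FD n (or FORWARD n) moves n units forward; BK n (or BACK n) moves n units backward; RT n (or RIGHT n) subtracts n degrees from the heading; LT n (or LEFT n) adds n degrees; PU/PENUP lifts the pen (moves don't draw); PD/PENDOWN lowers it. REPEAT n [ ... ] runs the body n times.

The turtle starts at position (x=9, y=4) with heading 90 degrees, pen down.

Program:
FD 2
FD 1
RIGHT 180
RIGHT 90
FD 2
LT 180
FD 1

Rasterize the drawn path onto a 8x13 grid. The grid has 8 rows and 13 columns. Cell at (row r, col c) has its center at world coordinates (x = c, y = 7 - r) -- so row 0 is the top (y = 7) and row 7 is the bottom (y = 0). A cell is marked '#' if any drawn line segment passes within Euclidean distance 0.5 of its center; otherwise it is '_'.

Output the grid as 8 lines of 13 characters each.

Segment 0: (9,4) -> (9,6)
Segment 1: (9,6) -> (9,7)
Segment 2: (9,7) -> (7,7)
Segment 3: (7,7) -> (8,7)

Answer: _______###___
_________#___
_________#___
_________#___
_____________
_____________
_____________
_____________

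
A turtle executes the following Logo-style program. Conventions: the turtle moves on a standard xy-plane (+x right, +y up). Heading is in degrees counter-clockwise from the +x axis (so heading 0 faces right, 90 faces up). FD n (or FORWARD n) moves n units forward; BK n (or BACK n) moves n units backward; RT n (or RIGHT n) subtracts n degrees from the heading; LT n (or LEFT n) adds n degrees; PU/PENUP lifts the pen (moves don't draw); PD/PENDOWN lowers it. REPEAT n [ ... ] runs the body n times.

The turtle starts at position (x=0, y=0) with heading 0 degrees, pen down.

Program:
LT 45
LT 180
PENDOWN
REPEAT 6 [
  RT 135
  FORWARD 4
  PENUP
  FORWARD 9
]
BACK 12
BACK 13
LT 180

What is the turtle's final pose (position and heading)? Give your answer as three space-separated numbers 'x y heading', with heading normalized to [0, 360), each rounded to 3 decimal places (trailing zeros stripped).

Executing turtle program step by step:
Start: pos=(0,0), heading=0, pen down
LT 45: heading 0 -> 45
LT 180: heading 45 -> 225
PD: pen down
REPEAT 6 [
  -- iteration 1/6 --
  RT 135: heading 225 -> 90
  FD 4: (0,0) -> (0,4) [heading=90, draw]
  PU: pen up
  FD 9: (0,4) -> (0,13) [heading=90, move]
  -- iteration 2/6 --
  RT 135: heading 90 -> 315
  FD 4: (0,13) -> (2.828,10.172) [heading=315, move]
  PU: pen up
  FD 9: (2.828,10.172) -> (9.192,3.808) [heading=315, move]
  -- iteration 3/6 --
  RT 135: heading 315 -> 180
  FD 4: (9.192,3.808) -> (5.192,3.808) [heading=180, move]
  PU: pen up
  FD 9: (5.192,3.808) -> (-3.808,3.808) [heading=180, move]
  -- iteration 4/6 --
  RT 135: heading 180 -> 45
  FD 4: (-3.808,3.808) -> (-0.979,6.636) [heading=45, move]
  PU: pen up
  FD 9: (-0.979,6.636) -> (5.385,13) [heading=45, move]
  -- iteration 5/6 --
  RT 135: heading 45 -> 270
  FD 4: (5.385,13) -> (5.385,9) [heading=270, move]
  PU: pen up
  FD 9: (5.385,9) -> (5.385,0) [heading=270, move]
  -- iteration 6/6 --
  RT 135: heading 270 -> 135
  FD 4: (5.385,0) -> (2.556,2.828) [heading=135, move]
  PU: pen up
  FD 9: (2.556,2.828) -> (-3.808,9.192) [heading=135, move]
]
BK 12: (-3.808,9.192) -> (4.678,0.707) [heading=135, move]
BK 13: (4.678,0.707) -> (13.87,-8.485) [heading=135, move]
LT 180: heading 135 -> 315
Final: pos=(13.87,-8.485), heading=315, 1 segment(s) drawn

Answer: 13.87 -8.485 315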